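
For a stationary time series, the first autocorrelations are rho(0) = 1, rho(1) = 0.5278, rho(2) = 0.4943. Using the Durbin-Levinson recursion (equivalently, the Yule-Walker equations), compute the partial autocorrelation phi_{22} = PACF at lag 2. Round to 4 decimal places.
\phi_{22} = 0.2990

The PACF at lag k is phi_{kk}, the last component of the solution
to the Yule-Walker system G_k phi = r_k where
  (G_k)_{ij} = rho(|i - j|), (r_k)_i = rho(i), i,j = 1..k.
Equivalently, Durbin-Levinson gives phi_{kk} iteratively:
  phi_{11} = rho(1)
  phi_{kk} = [rho(k) - sum_{j=1..k-1} phi_{k-1,j} rho(k-j)]
            / [1 - sum_{j=1..k-1} phi_{k-1,j} rho(j)],
  phi_{k,j} = phi_{k-1,j} - phi_{kk} phi_{k-1,k-j},  j = 1..k-1.
Step k = 1:
  phi_11 = rho(1) = 0.5278.
Step k = 2:
  phi_22 = [rho(2) - phi_11 rho(1)] / [1 - phi_11 rho(1)] = [0.4943 - (0.5278)(0.5278)] / [1 - (0.5278)(0.5278)]
         = 0.21572716 / 0.72142716 = 0.299.
Therefore phi_{22} = 0.2990.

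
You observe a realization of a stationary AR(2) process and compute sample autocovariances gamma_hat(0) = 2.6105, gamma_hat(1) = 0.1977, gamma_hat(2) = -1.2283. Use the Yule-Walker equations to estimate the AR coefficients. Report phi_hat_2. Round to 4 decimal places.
\hat\phi_{2} = -0.4790

The Yule-Walker equations for an AR(p) process read, in matrix form,
  Gamma_p phi = r_p,   with   (Gamma_p)_{ij} = gamma(|i - j|),
                       (r_p)_i = gamma(i),   i,j = 1..p.
Substitute the sample gammas (Toeplitz matrix and right-hand side of size 2):
  Gamma_p = [[2.6105, 0.1977], [0.1977, 2.6105]]
  r_p     = [0.1977, -1.2283]
Written out:
  2.6105 phi_1 + 0.1977 phi_2 = 0.1977
  0.1977 phi_1 + 2.6105 phi_2 = -1.2283
Solve by Cramer's rule:
  det = gamma(0)^2 - gamma(1)^2 = (2.6105)^2 - (0.1977)^2 = 6.81471025 - 0.03908529 = 6.77562496
  phi_hat_1 = [gamma(1) gamma(0) - gamma(1) gamma(2)] / det = [(0.1977)(2.6105) - (0.1977)(-1.2283)] / 6.77562496 = 0.75893076 / 6.77562496 = 0.112
  phi_hat_2 = [gamma(0) gamma(2) - gamma(1)^2] / det = [(2.6105)(-1.2283) - (0.1977)^2] / 6.77562496 = -3.24556244 / 6.77562496 = -0.479
So phi_hat = [0.1120, -0.4790].
Therefore phi_hat_2 = -0.4790.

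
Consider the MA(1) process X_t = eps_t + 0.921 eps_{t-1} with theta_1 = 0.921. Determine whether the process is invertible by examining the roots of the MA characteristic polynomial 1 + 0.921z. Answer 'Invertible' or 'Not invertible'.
\text{Invertible}

The MA(q) characteristic polynomial is P(z) = 1 + 0.921z.
Invertibility requires all roots to lie outside the unit circle, i.e. |z| > 1 for every root.
This is linear in z: 1 + (0.921) z = 0  =>  z = -1/(0.921) = -1.085776,  |z| = 1.085776.
Moduli of all roots: 1.0858.
All moduli strictly greater than 1? Yes.
Verdict: Invertible.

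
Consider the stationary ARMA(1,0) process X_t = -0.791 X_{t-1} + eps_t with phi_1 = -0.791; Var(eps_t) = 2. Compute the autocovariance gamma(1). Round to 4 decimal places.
\gamma(1) = -4.2263

Multiply the model equation by X_{t-k} and take expectations. With theta_0 = psi_0 = 1 and psi_j the MA(infinity) weights, this gives
  gamma(k) - sum_i phi_i gamma(k-i) = c_k,
  c_k = sigma^2 * sum_{j=k..q} theta_j psi_{j-k}   (c_k = 0 for k > q),
using gamma(-m) = gamma(m).
Pure AR (q = 0): c_0 = sigma^2 = 2, c_k = 0 for k >= 1.
Equations for k = 0 and k = 1 (AR order 1):
  gamma(0) = phi_1 gamma(1) + c_0
  gamma(1) = phi_1 gamma(0) + c_1
Substituting the second into the first: gamma(0) (1 - phi_1^2) = c_0 + phi_1 c_1, so
  gamma(0) = c_0 / (1 - phi_1^2) = 2 / (1 - (-0.791)^2) = 2 / 0.374319 = 5.343036.
  gamma(1) = phi_1 gamma(0) = (-0.791)(5.343036) = -4.226342.
Therefore gamma(1) = -4.2263 (to 4 decimal places).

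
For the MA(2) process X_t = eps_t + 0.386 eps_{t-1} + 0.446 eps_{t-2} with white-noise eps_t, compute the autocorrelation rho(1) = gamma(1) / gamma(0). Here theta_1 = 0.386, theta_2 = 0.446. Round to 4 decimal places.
\rho(1) = 0.4141

For an MA(q) process with theta_0 = 1, the autocovariance is
  gamma(k) = sigma^2 * sum_{i=0..q-k} theta_i * theta_{i+k},
and rho(k) = gamma(k) / gamma(0). Sigma^2 cancels.
  numerator   = (1)*(0.386) + (0.386)*(0.446) = 0.558156.
  denominator = (1)^2 + (0.386)^2 + (0.446)^2 = 1.347912.
  rho(1) = 0.558156 / 1.347912 = 0.4141.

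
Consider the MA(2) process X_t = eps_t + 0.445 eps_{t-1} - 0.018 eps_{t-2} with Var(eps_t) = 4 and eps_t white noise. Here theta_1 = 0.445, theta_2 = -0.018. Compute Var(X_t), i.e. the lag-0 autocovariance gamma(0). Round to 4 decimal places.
\gamma(0) = 4.7934

For an MA(q) process X_t = eps_t + sum_i theta_i eps_{t-i} with
Var(eps_t) = sigma^2, the variance is
  gamma(0) = sigma^2 * (1 + sum_i theta_i^2).
  sum_i theta_i^2 = (0.445)^2 + (-0.018)^2 = 0.198025 + 0.000324 = 0.198349.
  gamma(0) = 4 * (1 + 0.198349) = 4 * 1.198349 = 4.793396, which rounds to 4.7934.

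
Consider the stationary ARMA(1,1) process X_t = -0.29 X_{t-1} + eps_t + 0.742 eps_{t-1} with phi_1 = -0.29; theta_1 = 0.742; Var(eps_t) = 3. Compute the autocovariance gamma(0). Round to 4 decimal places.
\gamma(0) = 3.6692

Multiply the model equation by X_{t-k} and take expectations. With theta_0 = psi_0 = 1 and psi_j the MA(infinity) weights, this gives
  gamma(k) - sum_i phi_i gamma(k-i) = c_k,
  c_k = sigma^2 * sum_{j=k..q} theta_j psi_{j-k}   (c_k = 0 for k > q),
using gamma(-m) = gamma(m).
psi-weights needed (psi_j = theta_j + sum_i phi_i psi_{j-i}):
  psi_1 = theta_1 + phi_1 = 0.742 + (-0.29) = 0.452
Right-hand sides:
  c_0 = sigma^2 (1 + theta_1 psi_1) = 3 * (1 + (0.742)(0.452)) = 3 * 1.335384 = 4.006152
  c_1 = sigma^2 theta_1 = 3 * (0.742) = 2.226
  c_2 = 0
Equations for k = 0 and k = 1 (AR order 1):
  gamma(0) = phi_1 gamma(1) + c_0
  gamma(1) = phi_1 gamma(0) + c_1
Substituting the second into the first: gamma(0) (1 - phi_1^2) = c_0 + phi_1 c_1, so
  gamma(0) = (c_0 + phi_1 c_1) / (1 - phi_1^2) = (4.006152 + (-0.29)(2.226)) / (1 - (-0.29)^2) = 3.360612 / 0.9159 = 3.669191.
Therefore gamma(0) = 3.6692 (to 4 decimal places).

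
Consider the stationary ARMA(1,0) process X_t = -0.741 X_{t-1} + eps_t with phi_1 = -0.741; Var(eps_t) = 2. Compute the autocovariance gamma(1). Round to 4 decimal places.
\gamma(1) = -3.2866

Multiply the model equation by X_{t-k} and take expectations. With theta_0 = psi_0 = 1 and psi_j the MA(infinity) weights, this gives
  gamma(k) - sum_i phi_i gamma(k-i) = c_k,
  c_k = sigma^2 * sum_{j=k..q} theta_j psi_{j-k}   (c_k = 0 for k > q),
using gamma(-m) = gamma(m).
Pure AR (q = 0): c_0 = sigma^2 = 2, c_k = 0 for k >= 1.
Equations for k = 0 and k = 1 (AR order 1):
  gamma(0) = phi_1 gamma(1) + c_0
  gamma(1) = phi_1 gamma(0) + c_1
Substituting the second into the first: gamma(0) (1 - phi_1^2) = c_0 + phi_1 c_1, so
  gamma(0) = c_0 / (1 - phi_1^2) = 2 / (1 - (-0.741)^2) = 2 / 0.450919 = 4.435386.
  gamma(1) = phi_1 gamma(0) = (-0.741)(4.435386) = -3.286621.
Therefore gamma(1) = -3.2866 (to 4 decimal places).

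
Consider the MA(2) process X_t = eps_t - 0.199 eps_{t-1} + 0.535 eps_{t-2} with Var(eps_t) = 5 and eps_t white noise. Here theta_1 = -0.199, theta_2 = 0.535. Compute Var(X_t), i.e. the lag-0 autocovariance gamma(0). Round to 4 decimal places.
\gamma(0) = 6.6291

For an MA(q) process X_t = eps_t + sum_i theta_i eps_{t-i} with
Var(eps_t) = sigma^2, the variance is
  gamma(0) = sigma^2 * (1 + sum_i theta_i^2).
  sum_i theta_i^2 = (-0.199)^2 + (0.535)^2 = 0.039601 + 0.286225 = 0.325826.
  gamma(0) = 5 * (1 + 0.325826) = 5 * 1.325826 = 6.62913, which rounds to 6.6291.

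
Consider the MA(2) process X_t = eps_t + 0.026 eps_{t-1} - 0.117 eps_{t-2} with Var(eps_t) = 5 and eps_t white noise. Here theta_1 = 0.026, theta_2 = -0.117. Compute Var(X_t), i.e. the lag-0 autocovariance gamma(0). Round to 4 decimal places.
\gamma(0) = 5.0718

For an MA(q) process X_t = eps_t + sum_i theta_i eps_{t-i} with
Var(eps_t) = sigma^2, the variance is
  gamma(0) = sigma^2 * (1 + sum_i theta_i^2).
  sum_i theta_i^2 = (0.026)^2 + (-0.117)^2 = 0.000676 + 0.013689 = 0.014365.
  gamma(0) = 5 * (1 + 0.014365) = 5 * 1.014365 = 5.071825, which rounds to 5.0718.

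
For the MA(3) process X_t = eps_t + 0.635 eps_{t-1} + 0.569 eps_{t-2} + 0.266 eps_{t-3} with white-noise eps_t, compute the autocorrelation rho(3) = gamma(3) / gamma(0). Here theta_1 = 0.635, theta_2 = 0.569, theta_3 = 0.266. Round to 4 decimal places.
\rho(3) = 0.1480

For an MA(q) process with theta_0 = 1, the autocovariance is
  gamma(k) = sigma^2 * sum_{i=0..q-k} theta_i * theta_{i+k},
and rho(k) = gamma(k) / gamma(0). Sigma^2 cancels.
  numerator   = (1)*(0.266) = 0.266.
  denominator = (1)^2 + (0.635)^2 + (0.569)^2 + (0.266)^2 = 1.797742.
  rho(3) = 0.266 / 1.797742 = 0.1480.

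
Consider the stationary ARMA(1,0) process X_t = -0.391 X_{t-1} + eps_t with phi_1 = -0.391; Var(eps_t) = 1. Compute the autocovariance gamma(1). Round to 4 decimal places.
\gamma(1) = -0.4616

Multiply the model equation by X_{t-k} and take expectations. With theta_0 = psi_0 = 1 and psi_j the MA(infinity) weights, this gives
  gamma(k) - sum_i phi_i gamma(k-i) = c_k,
  c_k = sigma^2 * sum_{j=k..q} theta_j psi_{j-k}   (c_k = 0 for k > q),
using gamma(-m) = gamma(m).
Pure AR (q = 0): c_0 = sigma^2 = 1, c_k = 0 for k >= 1.
Equations for k = 0 and k = 1 (AR order 1):
  gamma(0) = phi_1 gamma(1) + c_0
  gamma(1) = phi_1 gamma(0) + c_1
Substituting the second into the first: gamma(0) (1 - phi_1^2) = c_0 + phi_1 c_1, so
  gamma(0) = c_0 / (1 - phi_1^2) = 1 / (1 - (-0.391)^2) = 1 / 0.847119 = 1.180472.
  gamma(1) = phi_1 gamma(0) = (-0.391)(1.180472) = -0.461564.
Therefore gamma(1) = -0.4616 (to 4 decimal places).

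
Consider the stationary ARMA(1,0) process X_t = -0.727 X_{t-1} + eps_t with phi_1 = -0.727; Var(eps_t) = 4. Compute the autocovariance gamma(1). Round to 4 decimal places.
\gamma(1) = -6.1679

Multiply the model equation by X_{t-k} and take expectations. With theta_0 = psi_0 = 1 and psi_j the MA(infinity) weights, this gives
  gamma(k) - sum_i phi_i gamma(k-i) = c_k,
  c_k = sigma^2 * sum_{j=k..q} theta_j psi_{j-k}   (c_k = 0 for k > q),
using gamma(-m) = gamma(m).
Pure AR (q = 0): c_0 = sigma^2 = 4, c_k = 0 for k >= 1.
Equations for k = 0 and k = 1 (AR order 1):
  gamma(0) = phi_1 gamma(1) + c_0
  gamma(1) = phi_1 gamma(0) + c_1
Substituting the second into the first: gamma(0) (1 - phi_1^2) = c_0 + phi_1 c_1, so
  gamma(0) = c_0 / (1 - phi_1^2) = 4 / (1 - (-0.727)^2) = 4 / 0.471471 = 8.484085.
  gamma(1) = phi_1 gamma(0) = (-0.727)(8.484085) = -6.16793.
Therefore gamma(1) = -6.1679 (to 4 decimal places).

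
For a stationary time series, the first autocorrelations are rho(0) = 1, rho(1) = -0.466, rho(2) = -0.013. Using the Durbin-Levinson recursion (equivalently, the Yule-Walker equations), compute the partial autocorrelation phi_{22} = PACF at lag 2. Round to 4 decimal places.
\phi_{22} = -0.2940

The PACF at lag k is phi_{kk}, the last component of the solution
to the Yule-Walker system G_k phi = r_k where
  (G_k)_{ij} = rho(|i - j|), (r_k)_i = rho(i), i,j = 1..k.
Equivalently, Durbin-Levinson gives phi_{kk} iteratively:
  phi_{11} = rho(1)
  phi_{kk} = [rho(k) - sum_{j=1..k-1} phi_{k-1,j} rho(k-j)]
            / [1 - sum_{j=1..k-1} phi_{k-1,j} rho(j)],
  phi_{k,j} = phi_{k-1,j} - phi_{kk} phi_{k-1,k-j},  j = 1..k-1.
Step k = 1:
  phi_11 = rho(1) = -0.466.
Step k = 2:
  phi_22 = [rho(2) - phi_11 rho(1)] / [1 - phi_11 rho(1)] = [-0.013 - (-0.466)(-0.466)] / [1 - (-0.466)(-0.466)]
         = -0.230156 / 0.782844 = -0.294.
Therefore phi_{22} = -0.2940.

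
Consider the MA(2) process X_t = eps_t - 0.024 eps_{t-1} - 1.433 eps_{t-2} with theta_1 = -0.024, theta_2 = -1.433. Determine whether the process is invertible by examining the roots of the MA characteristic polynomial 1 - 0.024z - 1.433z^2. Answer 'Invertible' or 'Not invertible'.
\text{Not invertible}

The MA(q) characteristic polynomial is P(z) = 1 - 0.024z - 1.433z^2.
Invertibility requires all roots to lie outside the unit circle, i.e. |z| > 1 for every root.
Set 1 + (-0.024) z + (-1.433) z^2 = 0, i.e. a z^2 + b z + c = 0 with a = -1.433, b = -0.024, c = 1.
Discriminant D = b^2 - 4ac = (-0.024)^2 - 4*(-1.433)*1 = 0.000576 - (-5.732) = 5.732576.
D >= 0, so the roots are real: z = (-b +/- sqrt(D)) / (2a) = (0.024 +/- 2.39428) / (-2.866).
  z_1 = (0.024 + 2.39428) / (-2.866) = -0.8438,   |z_1| = 0.8438.
  z_2 = (0.024 - 2.39428) / (-2.866) = 0.827,   |z_2| = 0.827.
Moduli of all roots: 0.8438, 0.8270.
All moduli strictly greater than 1? No.
Verdict: Not invertible.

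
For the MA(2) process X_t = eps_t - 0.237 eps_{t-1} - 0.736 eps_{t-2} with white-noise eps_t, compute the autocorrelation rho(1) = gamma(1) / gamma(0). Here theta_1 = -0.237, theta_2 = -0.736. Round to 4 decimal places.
\rho(1) = -0.0392

For an MA(q) process with theta_0 = 1, the autocovariance is
  gamma(k) = sigma^2 * sum_{i=0..q-k} theta_i * theta_{i+k},
and rho(k) = gamma(k) / gamma(0). Sigma^2 cancels.
  numerator   = (1)*(-0.237) + (-0.237)*(-0.736) = -0.062568.
  denominator = (1)^2 + (-0.237)^2 + (-0.736)^2 = 1.597865.
  rho(1) = -0.062568 / 1.597865 = -0.0392.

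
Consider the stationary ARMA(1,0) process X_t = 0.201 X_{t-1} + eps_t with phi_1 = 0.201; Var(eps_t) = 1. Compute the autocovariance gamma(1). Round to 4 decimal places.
\gamma(1) = 0.2095

Multiply the model equation by X_{t-k} and take expectations. With theta_0 = psi_0 = 1 and psi_j the MA(infinity) weights, this gives
  gamma(k) - sum_i phi_i gamma(k-i) = c_k,
  c_k = sigma^2 * sum_{j=k..q} theta_j psi_{j-k}   (c_k = 0 for k > q),
using gamma(-m) = gamma(m).
Pure AR (q = 0): c_0 = sigma^2 = 1, c_k = 0 for k >= 1.
Equations for k = 0 and k = 1 (AR order 1):
  gamma(0) = phi_1 gamma(1) + c_0
  gamma(1) = phi_1 gamma(0) + c_1
Substituting the second into the first: gamma(0) (1 - phi_1^2) = c_0 + phi_1 c_1, so
  gamma(0) = c_0 / (1 - phi_1^2) = 1 / (1 - (0.201)^2) = 1 / 0.959599 = 1.042102.
  gamma(1) = phi_1 gamma(0) = (0.201)(1.042102) = 0.209462.
Therefore gamma(1) = 0.2095 (to 4 decimal places).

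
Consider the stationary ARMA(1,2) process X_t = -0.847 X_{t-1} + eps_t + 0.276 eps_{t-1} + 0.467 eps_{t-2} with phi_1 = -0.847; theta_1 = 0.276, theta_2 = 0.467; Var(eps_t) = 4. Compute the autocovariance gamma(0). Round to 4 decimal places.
\gamma(0) = 18.0959

Multiply the model equation by X_{t-k} and take expectations. With theta_0 = psi_0 = 1 and psi_j the MA(infinity) weights, this gives
  gamma(k) - sum_i phi_i gamma(k-i) = c_k,
  c_k = sigma^2 * sum_{j=k..q} theta_j psi_{j-k}   (c_k = 0 for k > q),
using gamma(-m) = gamma(m).
psi-weights needed (psi_j = theta_j + sum_i phi_i psi_{j-i}):
  psi_1 = theta_1 + phi_1 = 0.276 + (-0.847) = -0.571
  psi_2 = theta_2 + phi_1 psi_1 = 0.467 + (-0.847)(-0.571) = 0.950637
Right-hand sides:
  c_0 = sigma^2 (1 + theta_1 psi_1 + theta_2 psi_2) = 4 * (1 + (0.276)(-0.571) + (0.467)(0.950637)) = 4 * 1.286351 = 5.145406
  c_1 = sigma^2 (theta_1 + theta_2 psi_1) = 4 * (0.276 + (0.467)(-0.571)) = 0.037372
  c_2 = sigma^2 theta_2 = 4 * (0.467) = 1.868
Equations for k = 0 and k = 1 (AR order 1):
  gamma(0) = phi_1 gamma(1) + c_0
  gamma(1) = phi_1 gamma(0) + c_1
Substituting the second into the first: gamma(0) (1 - phi_1^2) = c_0 + phi_1 c_1, so
  gamma(0) = (c_0 + phi_1 c_1) / (1 - phi_1^2) = (5.145406 + (-0.847)(0.037372)) / (1 - (-0.847)^2) = 5.113752 / 0.282591 = 18.095947.
Therefore gamma(0) = 18.0959 (to 4 decimal places).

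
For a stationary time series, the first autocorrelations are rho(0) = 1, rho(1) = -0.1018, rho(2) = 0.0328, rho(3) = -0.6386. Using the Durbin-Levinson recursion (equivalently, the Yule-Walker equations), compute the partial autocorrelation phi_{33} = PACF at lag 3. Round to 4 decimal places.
\phi_{33} = -0.6400

The PACF at lag k is phi_{kk}, the last component of the solution
to the Yule-Walker system G_k phi = r_k where
  (G_k)_{ij} = rho(|i - j|), (r_k)_i = rho(i), i,j = 1..k.
Equivalently, Durbin-Levinson gives phi_{kk} iteratively:
  phi_{11} = rho(1)
  phi_{kk} = [rho(k) - sum_{j=1..k-1} phi_{k-1,j} rho(k-j)]
            / [1 - sum_{j=1..k-1} phi_{k-1,j} rho(j)],
  phi_{k,j} = phi_{k-1,j} - phi_{kk} phi_{k-1,k-j},  j = 1..k-1.
Step k = 1:
  phi_11 = rho(1) = -0.1018.
Step k = 2:
  phi_22 = [rho(2) - phi_11 rho(1)] / [1 - phi_11 rho(1)] = [0.0328 - (-0.1018)(-0.1018)] / [1 - (-0.1018)(-0.1018)]
         = 0.02243676 / 0.98963676 = 0.022672.
  Update: phi_21 = phi_11 - phi_22 phi_11 = -0.1018 - (0.022672)(-0.1018) = -0.099492.
Step k = 3:
  phi_33 = [rho(3) - phi_21 rho(2) - phi_22 rho(1)] / [1 - phi_21 rho(1) - phi_22 rho(2)]
    numerator   = -0.6386 - (-0.099492)(0.0328) - (0.022672)(-0.1018) = -0.63302868
    denominator = 1 - (-0.099492)(-0.1018) - (0.022672)(0.0328) = 0.98912808
  phi_33 = -0.63302868 / 0.98912808 = -0.64.
Therefore phi_{33} = -0.6400.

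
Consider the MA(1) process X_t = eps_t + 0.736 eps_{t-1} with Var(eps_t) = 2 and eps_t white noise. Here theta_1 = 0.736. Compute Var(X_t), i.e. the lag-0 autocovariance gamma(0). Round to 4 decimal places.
\gamma(0) = 3.0834

For an MA(q) process X_t = eps_t + sum_i theta_i eps_{t-i} with
Var(eps_t) = sigma^2, the variance is
  gamma(0) = sigma^2 * (1 + sum_i theta_i^2).
  sum_i theta_i^2 = (0.736)^2 = 0.541696.
  gamma(0) = 2 * (1 + 0.541696) = 2 * 1.541696 = 3.083392, which rounds to 3.0834.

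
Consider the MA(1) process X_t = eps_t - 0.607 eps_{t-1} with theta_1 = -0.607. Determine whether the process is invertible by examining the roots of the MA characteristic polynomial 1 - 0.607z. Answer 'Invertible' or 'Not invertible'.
\text{Invertible}

The MA(q) characteristic polynomial is P(z) = 1 - 0.607z.
Invertibility requires all roots to lie outside the unit circle, i.e. |z| > 1 for every root.
This is linear in z: 1 + (-0.607) z = 0  =>  z = -1/(-0.607) = 1.647446,  |z| = 1.647446.
Moduli of all roots: 1.6474.
All moduli strictly greater than 1? Yes.
Verdict: Invertible.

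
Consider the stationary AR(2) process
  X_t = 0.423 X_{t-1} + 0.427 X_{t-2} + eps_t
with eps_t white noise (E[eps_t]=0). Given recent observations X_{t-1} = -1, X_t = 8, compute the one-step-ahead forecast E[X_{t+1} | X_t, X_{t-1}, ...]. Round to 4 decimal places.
E[X_{t+1} \mid \mathcal F_t] = 2.9570

For an AR(p) model X_t = c + sum_i phi_i X_{t-i} + eps_t, the
one-step-ahead conditional mean is
  E[X_{t+1} | X_t, ...] = c + sum_i phi_i X_{t+1-i}.
Substitute known values:
  E[X_{t+1} | ...] = (0.423) * (8) + (0.427) * (-1)
                   = 2.9570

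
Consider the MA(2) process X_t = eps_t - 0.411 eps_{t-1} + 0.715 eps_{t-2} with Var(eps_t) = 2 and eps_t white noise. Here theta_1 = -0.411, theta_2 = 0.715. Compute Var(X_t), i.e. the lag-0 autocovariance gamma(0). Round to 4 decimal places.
\gamma(0) = 3.3603

For an MA(q) process X_t = eps_t + sum_i theta_i eps_{t-i} with
Var(eps_t) = sigma^2, the variance is
  gamma(0) = sigma^2 * (1 + sum_i theta_i^2).
  sum_i theta_i^2 = (-0.411)^2 + (0.715)^2 = 0.168921 + 0.511225 = 0.680146.
  gamma(0) = 2 * (1 + 0.680146) = 2 * 1.680146 = 3.360292, which rounds to 3.3603.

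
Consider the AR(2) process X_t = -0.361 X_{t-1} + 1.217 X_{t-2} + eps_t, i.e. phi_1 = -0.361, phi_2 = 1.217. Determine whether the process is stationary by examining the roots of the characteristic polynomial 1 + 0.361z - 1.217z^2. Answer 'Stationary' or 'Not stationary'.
\text{Not stationary}

The AR(p) characteristic polynomial is P(z) = 1 + 0.361z - 1.217z^2.
Stationarity requires all roots to lie outside the unit circle, i.e. |z| > 1 for every root.
Set 1 + (0.361) z + (-1.217) z^2 = 0, i.e. a z^2 + b z + c = 0 with a = -1.217, b = 0.361, c = 1.
Discriminant D = b^2 - 4ac = (0.361)^2 - 4*(-1.217)*1 = 0.130321 - (-4.868) = 4.998321.
D >= 0, so the roots are real: z = (-b +/- sqrt(D)) / (2a) = (-0.361 +/- 2.235693) / (-2.434).
  z_1 = (-0.361 + 2.235693) / (-2.434) = -0.7702,   |z_1| = 0.7702.
  z_2 = (-0.361 - 2.235693) / (-2.434) = 1.0668,   |z_2| = 1.0668.
Moduli of all roots: 0.7702, 1.0668.
All moduli strictly greater than 1? No.
Verdict: Not stationary.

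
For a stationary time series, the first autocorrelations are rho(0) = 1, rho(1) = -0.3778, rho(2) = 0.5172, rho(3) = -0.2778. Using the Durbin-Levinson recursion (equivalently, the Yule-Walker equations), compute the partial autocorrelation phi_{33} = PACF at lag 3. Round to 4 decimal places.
\phi_{33} = -0.0039

The PACF at lag k is phi_{kk}, the last component of the solution
to the Yule-Walker system G_k phi = r_k where
  (G_k)_{ij} = rho(|i - j|), (r_k)_i = rho(i), i,j = 1..k.
Equivalently, Durbin-Levinson gives phi_{kk} iteratively:
  phi_{11} = rho(1)
  phi_{kk} = [rho(k) - sum_{j=1..k-1} phi_{k-1,j} rho(k-j)]
            / [1 - sum_{j=1..k-1} phi_{k-1,j} rho(j)],
  phi_{k,j} = phi_{k-1,j} - phi_{kk} phi_{k-1,k-j},  j = 1..k-1.
Step k = 1:
  phi_11 = rho(1) = -0.3778.
Step k = 2:
  phi_22 = [rho(2) - phi_11 rho(1)] / [1 - phi_11 rho(1)] = [0.5172 - (-0.3778)(-0.3778)] / [1 - (-0.3778)(-0.3778)]
         = 0.37446716 / 0.85726716 = 0.436815.
  Update: phi_21 = phi_11 - phi_22 phi_11 = -0.3778 - (0.436815)(-0.3778) = -0.212771.
Step k = 3:
  phi_33 = [rho(3) - phi_21 rho(2) - phi_22 rho(1)] / [1 - phi_21 rho(1) - phi_22 rho(2)]
    numerator   = -0.2778 - (-0.212771)(0.5172) - (0.436815)(-0.3778) = -0.00272598
    denominator = 1 - (-0.212771)(-0.3778) - (0.436815)(0.5172) = 0.69369429
  phi_33 = -0.00272598 / 0.69369429 = -0.0039.
Therefore phi_{33} = -0.0039.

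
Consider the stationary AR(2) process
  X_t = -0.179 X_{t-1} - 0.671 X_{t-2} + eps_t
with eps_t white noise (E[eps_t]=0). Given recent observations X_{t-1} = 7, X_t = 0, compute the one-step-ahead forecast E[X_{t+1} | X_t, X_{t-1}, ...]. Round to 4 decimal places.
E[X_{t+1} \mid \mathcal F_t] = -4.6970

For an AR(p) model X_t = c + sum_i phi_i X_{t-i} + eps_t, the
one-step-ahead conditional mean is
  E[X_{t+1} | X_t, ...] = c + sum_i phi_i X_{t+1-i}.
Substitute known values:
  E[X_{t+1} | ...] = (-0.179) * (0) + (-0.671) * (7)
                   = -4.6970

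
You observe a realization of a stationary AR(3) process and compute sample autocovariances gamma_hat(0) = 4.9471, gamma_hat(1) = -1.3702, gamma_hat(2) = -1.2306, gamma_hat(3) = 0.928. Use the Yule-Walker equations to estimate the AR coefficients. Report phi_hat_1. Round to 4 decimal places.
\hat\phi_{1} = -0.3760

The Yule-Walker equations for an AR(p) process read, in matrix form,
  Gamma_p phi = r_p,   with   (Gamma_p)_{ij} = gamma(|i - j|),
                       (r_p)_i = gamma(i),   i,j = 1..p.
Substitute the sample gammas (Toeplitz matrix and right-hand side of size 3):
  Gamma_p = [[4.9471, -1.3702, -1.2306], [-1.3702, 4.9471, -1.3702], [-1.2306, -1.3702, 4.9471]]
  r_p     = [-1.3702, -1.2306, 0.928]
Written out (R1..R3):
  (R1) 4.9471 phi_1 - 1.3702 phi_2 - 1.2306 phi_3 = -1.3702
  (R2) -1.3702 phi_1 + 4.9471 phi_2 - 1.3702 phi_3 = -1.2306
  (R3) -1.2306 phi_1 - 1.3702 phi_2 + 4.9471 phi_3 = 0.928
Gaussian elimination:
  R2 <- R2 - (-1.3702/4.9471) R1 = R2 - (-0.27697) R1:  4.567595 phi_2 - 1.71104 phi_3 = -1.610105
  R3 <- R3 - (-1.2306/4.9471) R1 = R3 - (-0.248752) R1:  -1.71104 phi_2 + 4.640986 phi_3 = 0.58716
  R3 <- R3 - (-1.71104/4.567595) R2 = R3 - (-0.374604) R2:  4.000024 phi_3 = -0.015991
Back-substitution:
  phi_hat_3 = -0.015991 / 4.000024 = -0.003998
  phi_hat_2 = (-1.610105 - (-1.71104)(-0.003998)) / 4.567595 = -0.354004
  phi_hat_1 = (-1.3702 - (-1.3702)(-0.354004) - (-1.2306)(-0.003998)) / 4.9471 = -0.376013
So phi_hat = [-0.3760, -0.3540, -0.0040].
Therefore phi_hat_1 = -0.3760.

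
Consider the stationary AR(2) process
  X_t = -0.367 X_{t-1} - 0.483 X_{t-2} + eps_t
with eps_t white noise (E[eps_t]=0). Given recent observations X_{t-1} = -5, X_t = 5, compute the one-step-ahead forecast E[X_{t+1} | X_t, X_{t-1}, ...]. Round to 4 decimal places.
E[X_{t+1} \mid \mathcal F_t] = 0.5800

For an AR(p) model X_t = c + sum_i phi_i X_{t-i} + eps_t, the
one-step-ahead conditional mean is
  E[X_{t+1} | X_t, ...] = c + sum_i phi_i X_{t+1-i}.
Substitute known values:
  E[X_{t+1} | ...] = (-0.367) * (5) + (-0.483) * (-5)
                   = 0.5800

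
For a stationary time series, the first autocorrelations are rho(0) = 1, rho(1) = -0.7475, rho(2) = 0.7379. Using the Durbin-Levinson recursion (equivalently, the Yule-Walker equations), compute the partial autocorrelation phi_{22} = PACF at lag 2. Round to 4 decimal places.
\phi_{22} = 0.4060

The PACF at lag k is phi_{kk}, the last component of the solution
to the Yule-Walker system G_k phi = r_k where
  (G_k)_{ij} = rho(|i - j|), (r_k)_i = rho(i), i,j = 1..k.
Equivalently, Durbin-Levinson gives phi_{kk} iteratively:
  phi_{11} = rho(1)
  phi_{kk} = [rho(k) - sum_{j=1..k-1} phi_{k-1,j} rho(k-j)]
            / [1 - sum_{j=1..k-1} phi_{k-1,j} rho(j)],
  phi_{k,j} = phi_{k-1,j} - phi_{kk} phi_{k-1,k-j},  j = 1..k-1.
Step k = 1:
  phi_11 = rho(1) = -0.7475.
Step k = 2:
  phi_22 = [rho(2) - phi_11 rho(1)] / [1 - phi_11 rho(1)] = [0.7379 - (-0.7475)(-0.7475)] / [1 - (-0.7475)(-0.7475)]
         = 0.17914375 / 0.44124375 = 0.406.
Therefore phi_{22} = 0.4060.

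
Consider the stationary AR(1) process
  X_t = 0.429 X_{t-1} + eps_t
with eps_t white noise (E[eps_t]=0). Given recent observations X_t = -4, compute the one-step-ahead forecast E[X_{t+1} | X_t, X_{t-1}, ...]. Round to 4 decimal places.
E[X_{t+1} \mid \mathcal F_t] = -1.7160

For an AR(p) model X_t = c + sum_i phi_i X_{t-i} + eps_t, the
one-step-ahead conditional mean is
  E[X_{t+1} | X_t, ...] = c + sum_i phi_i X_{t+1-i}.
Substitute known values:
  E[X_{t+1} | ...] = (0.429) * (-4)
                   = -1.7160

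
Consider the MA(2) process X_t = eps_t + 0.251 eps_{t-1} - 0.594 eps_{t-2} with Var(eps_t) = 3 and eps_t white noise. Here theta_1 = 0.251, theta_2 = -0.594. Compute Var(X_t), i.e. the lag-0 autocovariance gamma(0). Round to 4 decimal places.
\gamma(0) = 4.2475

For an MA(q) process X_t = eps_t + sum_i theta_i eps_{t-i} with
Var(eps_t) = sigma^2, the variance is
  gamma(0) = sigma^2 * (1 + sum_i theta_i^2).
  sum_i theta_i^2 = (0.251)^2 + (-0.594)^2 = 0.063001 + 0.352836 = 0.415837.
  gamma(0) = 3 * (1 + 0.415837) = 3 * 1.415837 = 4.247511, which rounds to 4.2475.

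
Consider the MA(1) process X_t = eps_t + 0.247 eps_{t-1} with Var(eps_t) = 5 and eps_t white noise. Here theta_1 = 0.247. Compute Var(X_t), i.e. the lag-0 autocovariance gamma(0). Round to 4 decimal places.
\gamma(0) = 5.3050

For an MA(q) process X_t = eps_t + sum_i theta_i eps_{t-i} with
Var(eps_t) = sigma^2, the variance is
  gamma(0) = sigma^2 * (1 + sum_i theta_i^2).
  sum_i theta_i^2 = (0.247)^2 = 0.061009.
  gamma(0) = 5 * (1 + 0.061009) = 5 * 1.061009 = 5.305045, which rounds to 5.3050.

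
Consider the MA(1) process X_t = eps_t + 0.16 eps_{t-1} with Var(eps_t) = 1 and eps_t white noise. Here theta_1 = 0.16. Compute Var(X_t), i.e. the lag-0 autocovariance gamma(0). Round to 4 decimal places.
\gamma(0) = 1.0256

For an MA(q) process X_t = eps_t + sum_i theta_i eps_{t-i} with
Var(eps_t) = sigma^2, the variance is
  gamma(0) = sigma^2 * (1 + sum_i theta_i^2).
  sum_i theta_i^2 = (0.16)^2 = 0.0256.
  gamma(0) = 1 * (1 + 0.0256) = 1 * 1.0256 = 1.0256.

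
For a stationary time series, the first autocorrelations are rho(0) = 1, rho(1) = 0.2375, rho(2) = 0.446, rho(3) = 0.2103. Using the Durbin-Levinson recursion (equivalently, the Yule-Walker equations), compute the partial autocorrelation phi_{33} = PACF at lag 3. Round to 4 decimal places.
\phi_{33} = 0.0639

The PACF at lag k is phi_{kk}, the last component of the solution
to the Yule-Walker system G_k phi = r_k where
  (G_k)_{ij} = rho(|i - j|), (r_k)_i = rho(i), i,j = 1..k.
Equivalently, Durbin-Levinson gives phi_{kk} iteratively:
  phi_{11} = rho(1)
  phi_{kk} = [rho(k) - sum_{j=1..k-1} phi_{k-1,j} rho(k-j)]
            / [1 - sum_{j=1..k-1} phi_{k-1,j} rho(j)],
  phi_{k,j} = phi_{k-1,j} - phi_{kk} phi_{k-1,k-j},  j = 1..k-1.
Step k = 1:
  phi_11 = rho(1) = 0.2375.
Step k = 2:
  phi_22 = [rho(2) - phi_11 rho(1)] / [1 - phi_11 rho(1)] = [0.446 - (0.2375)(0.2375)] / [1 - (0.2375)(0.2375)]
         = 0.38959375 / 0.94359375 = 0.412883.
  Update: phi_21 = phi_11 - phi_22 phi_11 = 0.2375 - (0.412883)(0.2375) = 0.13944.
Step k = 3:
  phi_33 = [rho(3) - phi_21 rho(2) - phi_22 rho(1)] / [1 - phi_21 rho(1) - phi_22 rho(2)]
    numerator   = 0.2103 - (0.13944)(0.446) - (0.412883)(0.2375) = 0.05004993
    denominator = 1 - (0.13944)(0.2375) - (0.412883)(0.446) = 0.78273714
  phi_33 = 0.05004993 / 0.78273714 = 0.0639.
Therefore phi_{33} = 0.0639.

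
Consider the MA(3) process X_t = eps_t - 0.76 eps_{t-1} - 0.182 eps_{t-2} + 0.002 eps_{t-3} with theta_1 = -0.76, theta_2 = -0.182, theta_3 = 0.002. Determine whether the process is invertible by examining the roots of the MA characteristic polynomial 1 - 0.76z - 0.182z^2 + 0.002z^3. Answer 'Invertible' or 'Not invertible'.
\text{Invertible}

The MA(q) characteristic polynomial is P(z) = 1 - 0.76z - 0.182z^2 + 0.002z^3.
Invertibility requires all roots to lie outside the unit circle, i.e. |z| > 1 for every root.
Degree 3: look for a simple real root z0 first, then factor out (1 - z/z0) and solve the remaining quadratic.
Testing z0 = -5: P(-5) = 1 + (-0.76)(-5) + (-0.182)(-5)^2 + (0.002)(-5)^3
  = 1 + (3.8) + (-4.55) + (-0.25) = 0.  So z_0 = -5 is a root, |z_0| = 5.
Divide out the factor (1 + 0.2 z) = (1 - z/z0) (since 1/z0 = -0.2):
  P(z) = (1 + 0.2 z)(1 + (-0.96) z + (0.01) z^2)
  [check: z-coef -0.96 - (-0.2) = -0.76; z^2-coef 0.01 - (-0.2)(-0.96) = -0.182; z^3-coef -(-0.2)(0.01) = 0.002.]
Remaining roots from the quadratic factor 1 + (-0.96) z + (0.01) z^2:
  Set 1 + (-0.96) z + (0.01) z^2 = 0, i.e. a z^2 + b z + c = 0 with a = 0.01, b = -0.96, c = 1.
  Discriminant D = b^2 - 4ac = (-0.96)^2 - 4*(0.01)*1 = 0.9216 - (0.04) = 0.8816.
  D >= 0, so the roots are real: z = (-b +/- sqrt(D)) / (2a) = (0.96 +/- 0.938936) / (0.02).
    z_1 = (0.96 + 0.938936) / (0.02) = 94.9468,   |z_1| = 94.9468.
    z_2 = (0.96 - 0.938936) / (0.02) = 1.0532,   |z_2| = 1.0532.
Moduli of all roots: 5.0000, 94.9468, 1.0532.
All moduli strictly greater than 1? Yes.
Verdict: Invertible.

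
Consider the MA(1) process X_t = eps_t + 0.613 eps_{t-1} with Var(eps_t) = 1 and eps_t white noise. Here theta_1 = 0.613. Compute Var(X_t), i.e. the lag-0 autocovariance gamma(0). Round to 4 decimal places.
\gamma(0) = 1.3758

For an MA(q) process X_t = eps_t + sum_i theta_i eps_{t-i} with
Var(eps_t) = sigma^2, the variance is
  gamma(0) = sigma^2 * (1 + sum_i theta_i^2).
  sum_i theta_i^2 = (0.613)^2 = 0.375769.
  gamma(0) = 1 * (1 + 0.375769) = 1 * 1.375769 = 1.375769, which rounds to 1.3758.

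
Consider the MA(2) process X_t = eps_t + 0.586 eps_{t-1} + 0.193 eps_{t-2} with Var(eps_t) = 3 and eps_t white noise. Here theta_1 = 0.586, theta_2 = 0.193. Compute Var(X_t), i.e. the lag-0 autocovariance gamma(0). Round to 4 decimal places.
\gamma(0) = 4.1419

For an MA(q) process X_t = eps_t + sum_i theta_i eps_{t-i} with
Var(eps_t) = sigma^2, the variance is
  gamma(0) = sigma^2 * (1 + sum_i theta_i^2).
  sum_i theta_i^2 = (0.586)^2 + (0.193)^2 = 0.343396 + 0.037249 = 0.380645.
  gamma(0) = 3 * (1 + 0.380645) = 3 * 1.380645 = 4.141935, which rounds to 4.1419.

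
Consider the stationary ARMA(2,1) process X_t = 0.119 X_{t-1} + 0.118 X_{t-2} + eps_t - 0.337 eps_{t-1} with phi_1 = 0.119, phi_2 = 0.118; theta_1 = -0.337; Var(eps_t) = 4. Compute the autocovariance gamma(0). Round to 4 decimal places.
\gamma(0) = 4.2252

Multiply the model equation by X_{t-k} and take expectations. With theta_0 = psi_0 = 1 and psi_j the MA(infinity) weights, this gives
  gamma(k) - sum_i phi_i gamma(k-i) = c_k,
  c_k = sigma^2 * sum_{j=k..q} theta_j psi_{j-k}   (c_k = 0 for k > q),
using gamma(-m) = gamma(m).
psi-weights needed (psi_j = theta_j + sum_i phi_i psi_{j-i}):
  psi_1 = theta_1 + phi_1 = -0.337 + (0.119) = -0.218
Right-hand sides:
  c_0 = sigma^2 (1 + theta_1 psi_1) = 4 * (1 + (-0.337)(-0.218)) = 4 * 1.073466 = 4.293864
  c_1 = sigma^2 theta_1 = 4 * (-0.337) = -1.348
  c_2 = 0
Equations for k = 0, 1, 2 (AR order 2, c_2 = 0):
  (E0) gamma(0) = phi_1 gamma(1) + phi_2 gamma(2) + c_0
  (E1) gamma(1) = phi_1 gamma(0) + phi_2 gamma(1) + c_1
  (E2) gamma(2) = phi_1 gamma(1) + phi_2 gamma(0)
From (E1): gamma(1) = A gamma(0) + B with
  A = phi_1 / (1 - phi_2) = 0.119 / 0.882 = 0.134921,   B = c_1 / (1 - phi_2) = -1.348 / 0.882 = -1.528345.
Insert (E2) into (E0): gamma(0) (1 - phi_2^2) = phi_1 (1 + phi_2) gamma(1) + c_0.
  phi_1 (1 + phi_2) = (0.119)(1.118) = 0.133042,   1 - phi_2^2 = 0.986076.
Replace gamma(1) by A gamma(0) + B and collect gamma(0):
  gamma(0) [0.986076 - (0.133042)(0.134921)] = (0.133042)(-1.528345) + 4.293864
  gamma(0) * 0.968126 = 4.09053
  gamma(0) = 4.09053 / 0.968126 = 4.225205.
Therefore gamma(0) = 4.2252 (to 4 decimal places).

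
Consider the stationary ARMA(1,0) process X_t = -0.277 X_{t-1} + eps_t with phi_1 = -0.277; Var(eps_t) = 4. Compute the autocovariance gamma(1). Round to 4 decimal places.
\gamma(1) = -1.2001

Multiply the model equation by X_{t-k} and take expectations. With theta_0 = psi_0 = 1 and psi_j the MA(infinity) weights, this gives
  gamma(k) - sum_i phi_i gamma(k-i) = c_k,
  c_k = sigma^2 * sum_{j=k..q} theta_j psi_{j-k}   (c_k = 0 for k > q),
using gamma(-m) = gamma(m).
Pure AR (q = 0): c_0 = sigma^2 = 4, c_k = 0 for k >= 1.
Equations for k = 0 and k = 1 (AR order 1):
  gamma(0) = phi_1 gamma(1) + c_0
  gamma(1) = phi_1 gamma(0) + c_1
Substituting the second into the first: gamma(0) (1 - phi_1^2) = c_0 + phi_1 c_1, so
  gamma(0) = c_0 / (1 - phi_1^2) = 4 / (1 - (-0.277)^2) = 4 / 0.923271 = 4.332422.
  gamma(1) = phi_1 gamma(0) = (-0.277)(4.332422) = -1.200081.
Therefore gamma(1) = -1.2001 (to 4 decimal places).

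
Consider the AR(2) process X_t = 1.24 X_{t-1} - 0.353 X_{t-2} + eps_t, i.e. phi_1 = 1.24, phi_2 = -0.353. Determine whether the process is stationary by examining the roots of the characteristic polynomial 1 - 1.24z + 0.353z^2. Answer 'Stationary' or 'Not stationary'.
\text{Stationary}

The AR(p) characteristic polynomial is P(z) = 1 - 1.24z + 0.353z^2.
Stationarity requires all roots to lie outside the unit circle, i.e. |z| > 1 for every root.
Set 1 + (-1.24) z + (0.353) z^2 = 0, i.e. a z^2 + b z + c = 0 with a = 0.353, b = -1.24, c = 1.
Discriminant D = b^2 - 4ac = (-1.24)^2 - 4*(0.353)*1 = 1.5376 - (1.412) = 0.1256.
D >= 0, so the roots are real: z = (-b +/- sqrt(D)) / (2a) = (1.24 +/- 0.354401) / (0.706).
  z_1 = (1.24 + 0.354401) / (0.706) = 2.2584,   |z_1| = 2.2584.
  z_2 = (1.24 - 0.354401) / (0.706) = 1.2544,   |z_2| = 1.2544.
Moduli of all roots: 2.2584, 1.2544.
All moduli strictly greater than 1? Yes.
Verdict: Stationary.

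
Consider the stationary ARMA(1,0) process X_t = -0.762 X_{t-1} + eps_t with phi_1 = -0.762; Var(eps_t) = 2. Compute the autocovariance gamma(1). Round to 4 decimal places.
\gamma(1) = -3.6341

Multiply the model equation by X_{t-k} and take expectations. With theta_0 = psi_0 = 1 and psi_j the MA(infinity) weights, this gives
  gamma(k) - sum_i phi_i gamma(k-i) = c_k,
  c_k = sigma^2 * sum_{j=k..q} theta_j psi_{j-k}   (c_k = 0 for k > q),
using gamma(-m) = gamma(m).
Pure AR (q = 0): c_0 = sigma^2 = 2, c_k = 0 for k >= 1.
Equations for k = 0 and k = 1 (AR order 1):
  gamma(0) = phi_1 gamma(1) + c_0
  gamma(1) = phi_1 gamma(0) + c_1
Substituting the second into the first: gamma(0) (1 - phi_1^2) = c_0 + phi_1 c_1, so
  gamma(0) = c_0 / (1 - phi_1^2) = 2 / (1 - (-0.762)^2) = 2 / 0.419356 = 4.769218.
  gamma(1) = phi_1 gamma(0) = (-0.762)(4.769218) = -3.634144.
Therefore gamma(1) = -3.6341 (to 4 decimal places).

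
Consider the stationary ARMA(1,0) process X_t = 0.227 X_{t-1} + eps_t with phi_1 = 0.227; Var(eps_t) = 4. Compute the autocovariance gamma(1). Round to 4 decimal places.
\gamma(1) = 0.9573

Multiply the model equation by X_{t-k} and take expectations. With theta_0 = psi_0 = 1 and psi_j the MA(infinity) weights, this gives
  gamma(k) - sum_i phi_i gamma(k-i) = c_k,
  c_k = sigma^2 * sum_{j=k..q} theta_j psi_{j-k}   (c_k = 0 for k > q),
using gamma(-m) = gamma(m).
Pure AR (q = 0): c_0 = sigma^2 = 4, c_k = 0 for k >= 1.
Equations for k = 0 and k = 1 (AR order 1):
  gamma(0) = phi_1 gamma(1) + c_0
  gamma(1) = phi_1 gamma(0) + c_1
Substituting the second into the first: gamma(0) (1 - phi_1^2) = c_0 + phi_1 c_1, so
  gamma(0) = c_0 / (1 - phi_1^2) = 4 / (1 - (0.227)^2) = 4 / 0.948471 = 4.217314.
  gamma(1) = phi_1 gamma(0) = (0.227)(4.217314) = 0.95733.
Therefore gamma(1) = 0.9573 (to 4 decimal places).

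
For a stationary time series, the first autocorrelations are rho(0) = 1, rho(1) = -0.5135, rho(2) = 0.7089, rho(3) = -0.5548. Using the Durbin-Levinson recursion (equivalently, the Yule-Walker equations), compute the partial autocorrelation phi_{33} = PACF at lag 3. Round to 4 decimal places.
\phi_{33} = -0.2149

The PACF at lag k is phi_{kk}, the last component of the solution
to the Yule-Walker system G_k phi = r_k where
  (G_k)_{ij} = rho(|i - j|), (r_k)_i = rho(i), i,j = 1..k.
Equivalently, Durbin-Levinson gives phi_{kk} iteratively:
  phi_{11} = rho(1)
  phi_{kk} = [rho(k) - sum_{j=1..k-1} phi_{k-1,j} rho(k-j)]
            / [1 - sum_{j=1..k-1} phi_{k-1,j} rho(j)],
  phi_{k,j} = phi_{k-1,j} - phi_{kk} phi_{k-1,k-j},  j = 1..k-1.
Step k = 1:
  phi_11 = rho(1) = -0.5135.
Step k = 2:
  phi_22 = [rho(2) - phi_11 rho(1)] / [1 - phi_11 rho(1)] = [0.7089 - (-0.5135)(-0.5135)] / [1 - (-0.5135)(-0.5135)]
         = 0.44521775 / 0.73631775 = 0.604654.
  Update: phi_21 = phi_11 - phi_22 phi_11 = -0.5135 - (0.604654)(-0.5135) = -0.20301.
Step k = 3:
  phi_33 = [rho(3) - phi_21 rho(2) - phi_22 rho(1)] / [1 - phi_21 rho(1) - phi_22 rho(2)]
    numerator   = -0.5548 - (-0.20301)(0.7089) - (0.604654)(-0.5135) = -0.1003962
    denominator = 1 - (-0.20301)(-0.5135) - (0.604654)(0.7089) = 0.46711489
  phi_33 = -0.1003962 / 0.46711489 = -0.2149.
Therefore phi_{33} = -0.2149.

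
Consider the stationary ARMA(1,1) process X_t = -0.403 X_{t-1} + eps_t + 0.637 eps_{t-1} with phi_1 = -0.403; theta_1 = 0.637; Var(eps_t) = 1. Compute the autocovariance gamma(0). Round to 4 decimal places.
\gamma(0) = 1.0654

Multiply the model equation by X_{t-k} and take expectations. With theta_0 = psi_0 = 1 and psi_j the MA(infinity) weights, this gives
  gamma(k) - sum_i phi_i gamma(k-i) = c_k,
  c_k = sigma^2 * sum_{j=k..q} theta_j psi_{j-k}   (c_k = 0 for k > q),
using gamma(-m) = gamma(m).
psi-weights needed (psi_j = theta_j + sum_i phi_i psi_{j-i}):
  psi_1 = theta_1 + phi_1 = 0.637 + (-0.403) = 0.234
Right-hand sides:
  c_0 = sigma^2 (1 + theta_1 psi_1) = 1 * (1 + (0.637)(0.234)) = 1 * 1.149058 = 1.149058
  c_1 = sigma^2 theta_1 = 1 * (0.637) = 0.637
  c_2 = 0
Equations for k = 0 and k = 1 (AR order 1):
  gamma(0) = phi_1 gamma(1) + c_0
  gamma(1) = phi_1 gamma(0) + c_1
Substituting the second into the first: gamma(0) (1 - phi_1^2) = c_0 + phi_1 c_1, so
  gamma(0) = (c_0 + phi_1 c_1) / (1 - phi_1^2) = (1.149058 + (-0.403)(0.637)) / (1 - (-0.403)^2) = 0.892347 / 0.837591 = 1.065373.
Therefore gamma(0) = 1.0654 (to 4 decimal places).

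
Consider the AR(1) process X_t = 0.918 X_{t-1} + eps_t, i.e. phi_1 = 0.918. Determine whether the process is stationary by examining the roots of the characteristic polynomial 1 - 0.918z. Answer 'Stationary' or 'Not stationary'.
\text{Stationary}

The AR(p) characteristic polynomial is P(z) = 1 - 0.918z.
Stationarity requires all roots to lie outside the unit circle, i.e. |z| > 1 for every root.
This is linear in z: 1 + (-0.918) z = 0  =>  z = -1/(-0.918) = 1.089325,  |z| = 1.089325.
Moduli of all roots: 1.0893.
All moduli strictly greater than 1? Yes.
Verdict: Stationary.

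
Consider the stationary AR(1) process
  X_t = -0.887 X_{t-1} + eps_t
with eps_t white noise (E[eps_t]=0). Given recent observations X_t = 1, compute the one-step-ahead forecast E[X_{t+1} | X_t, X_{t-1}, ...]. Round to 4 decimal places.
E[X_{t+1} \mid \mathcal F_t] = -0.8870

For an AR(p) model X_t = c + sum_i phi_i X_{t-i} + eps_t, the
one-step-ahead conditional mean is
  E[X_{t+1} | X_t, ...] = c + sum_i phi_i X_{t+1-i}.
Substitute known values:
  E[X_{t+1} | ...] = (-0.887) * (1)
                   = -0.8870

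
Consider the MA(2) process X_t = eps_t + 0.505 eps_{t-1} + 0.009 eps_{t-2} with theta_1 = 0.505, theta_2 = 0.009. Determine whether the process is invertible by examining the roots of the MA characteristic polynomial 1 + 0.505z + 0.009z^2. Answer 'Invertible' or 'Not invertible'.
\text{Invertible}

The MA(q) characteristic polynomial is P(z) = 1 + 0.505z + 0.009z^2.
Invertibility requires all roots to lie outside the unit circle, i.e. |z| > 1 for every root.
Set 1 + (0.505) z + (0.009) z^2 = 0, i.e. a z^2 + b z + c = 0 with a = 0.009, b = 0.505, c = 1.
Discriminant D = b^2 - 4ac = (0.505)^2 - 4*(0.009)*1 = 0.255025 - (0.036) = 0.219025.
D >= 0, so the roots are real: z = (-b +/- sqrt(D)) / (2a) = (-0.505 +/- 0.468001) / (0.018).
  z_1 = (-0.505 + 0.468001) / (0.018) = -2.0555,   |z_1| = 2.0555.
  z_2 = (-0.505 - 0.468001) / (0.018) = -54.0556,   |z_2| = 54.0556.
Moduli of all roots: 2.0555, 54.0556.
All moduli strictly greater than 1? Yes.
Verdict: Invertible.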